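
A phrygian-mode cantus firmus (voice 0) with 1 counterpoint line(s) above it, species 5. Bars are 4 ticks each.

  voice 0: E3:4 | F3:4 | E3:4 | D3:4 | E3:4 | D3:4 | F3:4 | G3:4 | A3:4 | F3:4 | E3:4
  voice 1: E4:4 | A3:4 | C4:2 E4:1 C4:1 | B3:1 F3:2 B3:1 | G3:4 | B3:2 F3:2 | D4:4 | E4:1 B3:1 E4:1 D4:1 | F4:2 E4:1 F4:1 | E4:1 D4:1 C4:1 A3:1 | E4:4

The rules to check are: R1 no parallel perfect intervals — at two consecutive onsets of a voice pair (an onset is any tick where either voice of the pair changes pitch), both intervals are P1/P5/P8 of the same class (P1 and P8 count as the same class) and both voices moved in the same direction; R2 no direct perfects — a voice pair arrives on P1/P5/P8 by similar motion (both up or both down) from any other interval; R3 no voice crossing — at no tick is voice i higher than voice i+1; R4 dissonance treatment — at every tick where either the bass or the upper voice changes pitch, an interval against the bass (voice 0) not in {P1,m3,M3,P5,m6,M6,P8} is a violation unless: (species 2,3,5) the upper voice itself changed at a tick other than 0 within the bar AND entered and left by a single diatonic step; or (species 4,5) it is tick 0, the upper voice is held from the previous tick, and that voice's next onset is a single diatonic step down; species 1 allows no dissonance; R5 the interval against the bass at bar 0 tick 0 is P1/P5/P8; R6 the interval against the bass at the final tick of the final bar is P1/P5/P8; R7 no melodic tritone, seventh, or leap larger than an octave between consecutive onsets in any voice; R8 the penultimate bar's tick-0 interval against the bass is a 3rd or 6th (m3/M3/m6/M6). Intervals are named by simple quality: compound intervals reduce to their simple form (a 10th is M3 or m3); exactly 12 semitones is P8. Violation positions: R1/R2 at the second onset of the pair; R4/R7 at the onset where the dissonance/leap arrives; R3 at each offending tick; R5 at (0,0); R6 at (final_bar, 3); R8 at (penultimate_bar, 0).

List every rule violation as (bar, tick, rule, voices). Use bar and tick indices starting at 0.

bar 0: v0=E3 v1=E4 downbeat P8
bar 1: v0=F3 v1=A3 downbeat M3
bar 2: v0=E3 v1=C4 downbeat m6
bar 3: v0=D3 v1=B3 downbeat M6
bar 4: v0=E3 v1=G3 downbeat m3
bar 5: v0=D3 v1=B3 downbeat M6
bar 6: v0=F3 v1=D4 downbeat M6
bar 7: v0=G3 v1=E4 downbeat M6
bar 8: v0=A3 v1=F4 downbeat m6
bar 9: v0=F3 v1=E4 downbeat M7
bar 10: v0=E3 v1=E4 downbeat P8
  -> R7 @ bar 3 tick 1 v(1,): B3->F3 leap 6st
  -> R7 @ bar 3 tick 3 v(1,): F3->B3 leap 6st
  -> R7 @ bar 5 tick 2 v(1,): B3->F3 leap 6st
  -> R4 @ bar 9 tick 0 v(0, 1): F3/E4 M7 untreated
  -> R8 @ bar 9 tick 0 v(0, 1): penult M7 not 3rd/6th

(3, 1, R7, (1,))
(3, 3, R7, (1,))
(5, 2, R7, (1,))
(9, 0, R4, (0, 1))
(9, 0, R8, (0, 1))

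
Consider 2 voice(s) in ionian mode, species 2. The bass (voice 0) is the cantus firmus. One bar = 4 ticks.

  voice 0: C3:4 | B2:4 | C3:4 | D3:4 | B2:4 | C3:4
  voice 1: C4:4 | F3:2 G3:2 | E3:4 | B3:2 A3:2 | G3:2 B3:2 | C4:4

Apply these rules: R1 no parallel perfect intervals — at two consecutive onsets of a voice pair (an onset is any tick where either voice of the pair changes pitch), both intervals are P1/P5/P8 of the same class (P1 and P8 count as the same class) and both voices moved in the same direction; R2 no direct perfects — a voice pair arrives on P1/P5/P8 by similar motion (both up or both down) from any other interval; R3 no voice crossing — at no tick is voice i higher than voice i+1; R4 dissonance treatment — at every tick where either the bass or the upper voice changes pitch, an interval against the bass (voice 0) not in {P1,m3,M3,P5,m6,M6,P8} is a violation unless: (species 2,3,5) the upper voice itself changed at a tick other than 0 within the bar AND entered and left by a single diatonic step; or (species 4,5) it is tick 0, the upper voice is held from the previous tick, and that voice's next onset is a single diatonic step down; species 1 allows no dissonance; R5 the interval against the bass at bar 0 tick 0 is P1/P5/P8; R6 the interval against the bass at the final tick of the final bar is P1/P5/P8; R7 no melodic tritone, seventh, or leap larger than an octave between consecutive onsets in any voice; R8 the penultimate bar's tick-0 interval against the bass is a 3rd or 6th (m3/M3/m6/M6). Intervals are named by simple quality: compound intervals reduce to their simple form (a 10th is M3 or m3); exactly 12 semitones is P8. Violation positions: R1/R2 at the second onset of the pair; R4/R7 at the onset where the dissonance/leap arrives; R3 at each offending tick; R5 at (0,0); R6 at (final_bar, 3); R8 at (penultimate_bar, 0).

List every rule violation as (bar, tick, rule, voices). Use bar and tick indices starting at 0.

(1, 0, R4, (0, 1))
(5, 0, R1, (0, 1))

bar 0: v0=C3 v1=C4 downbeat P8
bar 1: v0=B2 v1=F3 downbeat TT
bar 2: v0=C3 v1=E3 downbeat M3
bar 3: v0=D3 v1=B3 downbeat M6
bar 4: v0=B2 v1=G3 downbeat m6
bar 5: v0=C3 v1=C4 downbeat P8
  -> R4 @ bar 1 tick 0 v(0, 1): B2/F3 TT untreated
  -> R1 @ bar 5 tick 0 v(0, 1): B2/B3 P8 -> C3/C4 P8 similar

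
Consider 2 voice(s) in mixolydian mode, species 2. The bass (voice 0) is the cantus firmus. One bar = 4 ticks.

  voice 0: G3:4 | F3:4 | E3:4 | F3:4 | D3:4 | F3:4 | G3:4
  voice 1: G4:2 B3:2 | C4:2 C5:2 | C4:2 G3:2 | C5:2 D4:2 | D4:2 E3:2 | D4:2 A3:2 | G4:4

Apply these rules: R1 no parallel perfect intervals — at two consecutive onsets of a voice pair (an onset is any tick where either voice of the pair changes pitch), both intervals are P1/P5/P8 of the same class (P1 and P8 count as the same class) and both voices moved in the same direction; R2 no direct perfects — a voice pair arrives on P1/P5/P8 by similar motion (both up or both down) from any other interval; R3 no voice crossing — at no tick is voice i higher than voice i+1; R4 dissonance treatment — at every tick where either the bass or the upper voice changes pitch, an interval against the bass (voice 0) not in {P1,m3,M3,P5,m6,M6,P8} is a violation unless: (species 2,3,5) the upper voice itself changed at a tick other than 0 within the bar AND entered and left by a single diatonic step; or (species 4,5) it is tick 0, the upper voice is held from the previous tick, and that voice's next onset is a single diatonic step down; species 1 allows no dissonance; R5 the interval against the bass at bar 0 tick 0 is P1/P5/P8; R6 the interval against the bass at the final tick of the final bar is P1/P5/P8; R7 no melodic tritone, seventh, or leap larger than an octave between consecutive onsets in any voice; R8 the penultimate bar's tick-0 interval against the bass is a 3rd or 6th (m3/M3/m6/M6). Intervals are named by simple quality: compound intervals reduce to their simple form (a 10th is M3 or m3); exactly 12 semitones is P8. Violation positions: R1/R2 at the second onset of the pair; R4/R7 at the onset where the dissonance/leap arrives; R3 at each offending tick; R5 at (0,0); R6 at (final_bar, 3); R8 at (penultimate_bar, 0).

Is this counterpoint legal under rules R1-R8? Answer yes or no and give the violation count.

bar 0: v0=G3 v1=G4 (P8)
bar 1: v0=F3 v1=C4 (P5)
bar 2: v0=E3 v1=C4 (m6)
bar 3: v0=F3 v1=C5 (P5)
bar 4: v0=D3 v1=D4 (P8)
bar 5: v0=F3 v1=D4 (M6)
bar 6: v0=G3 v1=G4 (P8)
  R2 @ bar3.0: E3/G3 m3 -> F3/C5 P5 similar
  R7 @ bar3.0: G3->C5 leap 17st
  R7 @ bar3.2: C5->D4 leap 10st
  R4 @ bar4.2: D3/E3 M2 untreated
  R7 @ bar4.2: D4->E3 leap 10st
  R7 @ bar5.0: E3->D4 leap 10st
  R2 @ bar6.0: F3/A3 M3 -> G3/G4 P8 similar
  R7 @ bar6.0: A3->G4 leap 10st

No (8 violations)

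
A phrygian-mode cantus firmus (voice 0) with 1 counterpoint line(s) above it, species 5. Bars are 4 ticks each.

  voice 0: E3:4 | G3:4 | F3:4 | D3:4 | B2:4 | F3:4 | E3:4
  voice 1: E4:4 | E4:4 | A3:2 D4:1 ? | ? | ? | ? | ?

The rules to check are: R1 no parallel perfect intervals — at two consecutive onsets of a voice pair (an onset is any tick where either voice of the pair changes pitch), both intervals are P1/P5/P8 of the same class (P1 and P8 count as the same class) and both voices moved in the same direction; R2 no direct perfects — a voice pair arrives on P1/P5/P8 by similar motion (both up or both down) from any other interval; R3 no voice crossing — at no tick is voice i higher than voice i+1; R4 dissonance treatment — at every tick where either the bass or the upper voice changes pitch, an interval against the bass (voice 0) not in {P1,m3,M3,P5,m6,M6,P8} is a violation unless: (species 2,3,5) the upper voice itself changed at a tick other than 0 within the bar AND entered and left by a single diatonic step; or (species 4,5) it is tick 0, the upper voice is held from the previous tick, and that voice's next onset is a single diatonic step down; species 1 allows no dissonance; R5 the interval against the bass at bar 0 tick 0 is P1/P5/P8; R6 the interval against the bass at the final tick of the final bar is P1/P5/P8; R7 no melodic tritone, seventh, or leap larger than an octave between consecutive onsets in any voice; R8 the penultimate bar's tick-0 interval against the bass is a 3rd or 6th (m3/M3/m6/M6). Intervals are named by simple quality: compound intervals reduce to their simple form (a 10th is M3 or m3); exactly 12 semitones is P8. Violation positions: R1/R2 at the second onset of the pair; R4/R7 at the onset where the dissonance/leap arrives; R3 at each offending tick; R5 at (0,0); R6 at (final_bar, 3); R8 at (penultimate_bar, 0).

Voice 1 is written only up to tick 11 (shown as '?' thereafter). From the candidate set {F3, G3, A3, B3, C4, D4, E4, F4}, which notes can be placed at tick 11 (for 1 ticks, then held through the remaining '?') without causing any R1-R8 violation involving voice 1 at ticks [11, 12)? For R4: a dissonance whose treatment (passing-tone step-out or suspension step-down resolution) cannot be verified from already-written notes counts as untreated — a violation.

F3: legal
G3: violates R4
A3: legal
B3: violates R4
C4: legal
D4: legal
E4: violates R4
F4: legal

{A3, C4, D4, F3, F4}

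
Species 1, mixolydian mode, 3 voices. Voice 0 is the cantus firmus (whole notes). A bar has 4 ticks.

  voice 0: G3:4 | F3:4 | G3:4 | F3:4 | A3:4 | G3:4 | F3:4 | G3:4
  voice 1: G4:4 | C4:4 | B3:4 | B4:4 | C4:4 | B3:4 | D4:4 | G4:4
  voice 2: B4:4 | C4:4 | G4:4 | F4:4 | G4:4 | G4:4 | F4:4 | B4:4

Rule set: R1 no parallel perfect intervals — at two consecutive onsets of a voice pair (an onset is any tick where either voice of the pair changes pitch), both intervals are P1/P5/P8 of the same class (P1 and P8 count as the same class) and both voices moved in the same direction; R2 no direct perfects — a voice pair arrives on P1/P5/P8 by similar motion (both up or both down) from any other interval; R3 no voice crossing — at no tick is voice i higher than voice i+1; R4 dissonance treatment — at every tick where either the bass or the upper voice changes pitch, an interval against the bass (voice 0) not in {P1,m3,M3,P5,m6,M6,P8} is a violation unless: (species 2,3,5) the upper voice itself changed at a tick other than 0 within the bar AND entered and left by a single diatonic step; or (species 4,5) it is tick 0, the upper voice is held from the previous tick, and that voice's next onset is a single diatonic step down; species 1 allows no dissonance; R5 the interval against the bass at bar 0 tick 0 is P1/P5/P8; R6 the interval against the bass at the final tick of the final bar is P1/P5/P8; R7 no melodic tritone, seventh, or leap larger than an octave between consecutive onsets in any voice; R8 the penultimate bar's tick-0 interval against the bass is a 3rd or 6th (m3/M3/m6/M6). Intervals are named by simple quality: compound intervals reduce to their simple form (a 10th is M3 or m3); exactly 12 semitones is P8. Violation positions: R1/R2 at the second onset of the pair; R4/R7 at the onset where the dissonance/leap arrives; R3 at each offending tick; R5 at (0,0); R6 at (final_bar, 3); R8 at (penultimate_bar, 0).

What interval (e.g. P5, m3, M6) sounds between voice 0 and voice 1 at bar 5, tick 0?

M3

voice 0=G3 voice 1=B3 -> M3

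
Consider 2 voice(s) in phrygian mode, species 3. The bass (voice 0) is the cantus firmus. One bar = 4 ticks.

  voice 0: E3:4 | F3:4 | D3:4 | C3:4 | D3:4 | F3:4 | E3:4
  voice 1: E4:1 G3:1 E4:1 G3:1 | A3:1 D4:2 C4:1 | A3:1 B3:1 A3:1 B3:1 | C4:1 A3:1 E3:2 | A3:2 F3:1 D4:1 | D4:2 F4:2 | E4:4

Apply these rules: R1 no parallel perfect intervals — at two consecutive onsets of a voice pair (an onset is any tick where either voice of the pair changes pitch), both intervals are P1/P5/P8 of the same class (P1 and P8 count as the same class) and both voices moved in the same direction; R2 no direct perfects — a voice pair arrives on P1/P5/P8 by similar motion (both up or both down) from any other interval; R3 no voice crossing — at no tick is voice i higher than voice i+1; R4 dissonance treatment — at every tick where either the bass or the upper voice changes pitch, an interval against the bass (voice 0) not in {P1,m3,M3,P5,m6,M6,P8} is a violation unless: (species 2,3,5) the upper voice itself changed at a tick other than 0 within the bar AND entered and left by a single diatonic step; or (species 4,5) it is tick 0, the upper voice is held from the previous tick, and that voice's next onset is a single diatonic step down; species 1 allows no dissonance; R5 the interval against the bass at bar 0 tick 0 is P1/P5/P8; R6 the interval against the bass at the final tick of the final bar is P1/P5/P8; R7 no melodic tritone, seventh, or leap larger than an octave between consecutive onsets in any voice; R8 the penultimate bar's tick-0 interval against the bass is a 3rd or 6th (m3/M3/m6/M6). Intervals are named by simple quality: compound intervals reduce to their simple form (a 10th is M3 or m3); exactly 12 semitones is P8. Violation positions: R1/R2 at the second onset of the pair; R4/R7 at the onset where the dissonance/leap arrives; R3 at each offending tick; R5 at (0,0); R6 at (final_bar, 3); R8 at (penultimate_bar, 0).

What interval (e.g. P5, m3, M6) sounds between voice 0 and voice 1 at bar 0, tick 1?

voice 0=E3 voice 1=G3 -> m3

m3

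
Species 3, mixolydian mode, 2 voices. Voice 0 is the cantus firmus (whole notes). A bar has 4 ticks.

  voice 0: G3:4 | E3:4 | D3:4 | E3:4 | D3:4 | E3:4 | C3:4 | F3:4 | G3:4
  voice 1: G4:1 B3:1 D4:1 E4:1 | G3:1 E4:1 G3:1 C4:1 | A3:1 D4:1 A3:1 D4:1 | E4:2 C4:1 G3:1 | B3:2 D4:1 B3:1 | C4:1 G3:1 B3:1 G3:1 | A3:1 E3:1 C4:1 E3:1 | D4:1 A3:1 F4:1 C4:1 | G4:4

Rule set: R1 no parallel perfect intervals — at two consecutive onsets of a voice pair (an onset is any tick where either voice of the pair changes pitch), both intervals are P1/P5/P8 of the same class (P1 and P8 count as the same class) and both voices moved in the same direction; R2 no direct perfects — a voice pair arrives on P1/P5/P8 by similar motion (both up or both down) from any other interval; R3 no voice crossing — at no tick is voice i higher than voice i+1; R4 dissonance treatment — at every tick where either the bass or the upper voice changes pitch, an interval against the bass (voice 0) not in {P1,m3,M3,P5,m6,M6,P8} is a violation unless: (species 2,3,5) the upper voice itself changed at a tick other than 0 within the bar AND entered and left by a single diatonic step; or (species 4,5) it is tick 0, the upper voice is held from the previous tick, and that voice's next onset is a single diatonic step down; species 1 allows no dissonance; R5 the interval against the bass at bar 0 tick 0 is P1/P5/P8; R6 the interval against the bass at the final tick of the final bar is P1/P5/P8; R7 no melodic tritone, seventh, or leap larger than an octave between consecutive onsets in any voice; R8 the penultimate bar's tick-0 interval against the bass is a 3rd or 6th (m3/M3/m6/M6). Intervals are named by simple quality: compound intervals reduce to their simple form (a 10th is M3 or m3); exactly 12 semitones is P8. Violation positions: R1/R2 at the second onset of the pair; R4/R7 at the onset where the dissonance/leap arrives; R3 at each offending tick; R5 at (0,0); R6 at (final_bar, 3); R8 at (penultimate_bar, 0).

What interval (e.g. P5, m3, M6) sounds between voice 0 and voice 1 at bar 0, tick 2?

P5

voice 0=G3 voice 1=D4 -> P5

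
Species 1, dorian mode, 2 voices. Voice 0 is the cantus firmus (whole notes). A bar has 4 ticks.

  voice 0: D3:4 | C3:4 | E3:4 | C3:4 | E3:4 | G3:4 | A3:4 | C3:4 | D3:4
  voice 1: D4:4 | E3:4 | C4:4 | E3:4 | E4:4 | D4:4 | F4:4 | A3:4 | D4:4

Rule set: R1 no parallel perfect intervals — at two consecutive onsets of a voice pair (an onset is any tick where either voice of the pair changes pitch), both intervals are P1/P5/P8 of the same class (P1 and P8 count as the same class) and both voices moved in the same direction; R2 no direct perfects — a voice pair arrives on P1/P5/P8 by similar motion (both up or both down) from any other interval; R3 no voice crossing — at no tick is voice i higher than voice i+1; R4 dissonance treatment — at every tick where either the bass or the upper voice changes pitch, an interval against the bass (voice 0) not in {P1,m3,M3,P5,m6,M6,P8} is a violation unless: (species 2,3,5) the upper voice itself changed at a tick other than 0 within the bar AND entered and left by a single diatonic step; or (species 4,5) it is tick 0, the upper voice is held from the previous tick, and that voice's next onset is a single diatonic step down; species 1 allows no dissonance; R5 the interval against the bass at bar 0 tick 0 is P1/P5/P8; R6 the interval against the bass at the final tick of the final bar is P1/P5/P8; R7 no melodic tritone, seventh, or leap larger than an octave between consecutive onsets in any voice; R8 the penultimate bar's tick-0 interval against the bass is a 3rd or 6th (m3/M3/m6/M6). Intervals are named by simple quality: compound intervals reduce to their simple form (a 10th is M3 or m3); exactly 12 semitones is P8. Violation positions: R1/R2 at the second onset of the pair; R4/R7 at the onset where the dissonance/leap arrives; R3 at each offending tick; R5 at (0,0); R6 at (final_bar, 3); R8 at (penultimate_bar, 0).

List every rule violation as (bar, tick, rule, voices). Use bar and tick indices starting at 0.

bar 0: v0=D3 v1=D4 downbeat P8
bar 1: v0=C3 v1=E3 downbeat M3
bar 2: v0=E3 v1=C4 downbeat m6
bar 3: v0=C3 v1=E3 downbeat M3
bar 4: v0=E3 v1=E4 downbeat P8
bar 5: v0=G3 v1=D4 downbeat P5
bar 6: v0=A3 v1=F4 downbeat m6
bar 7: v0=C3 v1=A3 downbeat M6
bar 8: v0=D3 v1=D4 downbeat P8
  -> R7 @ bar 1 tick 0 v(1,): D4->E3 leap 10st
  -> R2 @ bar 4 tick 0 v(0, 1): C3/E3 M3 -> E3/E4 P8 similar
  -> R2 @ bar 8 tick 0 v(0, 1): C3/A3 M6 -> D3/D4 P8 similar

(1, 0, R7, (1,))
(4, 0, R2, (0, 1))
(8, 0, R2, (0, 1))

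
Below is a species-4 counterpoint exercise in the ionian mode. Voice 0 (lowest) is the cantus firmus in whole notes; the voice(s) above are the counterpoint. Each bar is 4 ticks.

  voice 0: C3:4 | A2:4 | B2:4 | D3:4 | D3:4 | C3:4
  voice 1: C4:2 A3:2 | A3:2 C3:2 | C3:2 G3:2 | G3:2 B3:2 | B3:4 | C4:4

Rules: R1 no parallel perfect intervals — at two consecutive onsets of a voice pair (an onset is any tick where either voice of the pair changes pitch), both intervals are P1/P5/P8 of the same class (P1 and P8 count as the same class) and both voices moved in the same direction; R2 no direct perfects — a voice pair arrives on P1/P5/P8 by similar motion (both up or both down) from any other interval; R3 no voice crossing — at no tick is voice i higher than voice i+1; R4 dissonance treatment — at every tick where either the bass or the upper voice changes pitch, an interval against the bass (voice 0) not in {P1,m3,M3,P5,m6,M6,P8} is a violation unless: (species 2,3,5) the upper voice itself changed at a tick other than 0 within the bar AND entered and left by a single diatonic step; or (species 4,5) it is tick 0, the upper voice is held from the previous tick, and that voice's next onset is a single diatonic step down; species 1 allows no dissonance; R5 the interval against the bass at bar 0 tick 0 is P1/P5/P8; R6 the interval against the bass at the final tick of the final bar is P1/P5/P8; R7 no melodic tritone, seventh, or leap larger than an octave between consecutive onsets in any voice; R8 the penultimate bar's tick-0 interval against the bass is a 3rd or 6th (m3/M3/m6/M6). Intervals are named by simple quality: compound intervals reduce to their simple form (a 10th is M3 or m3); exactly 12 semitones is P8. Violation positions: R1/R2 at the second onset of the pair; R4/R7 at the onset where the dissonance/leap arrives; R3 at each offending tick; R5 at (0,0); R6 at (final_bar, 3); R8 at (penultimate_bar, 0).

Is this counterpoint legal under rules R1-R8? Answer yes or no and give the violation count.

No (2 violations)

bar 0: v0=C3 v1=C4 (P8)
bar 1: v0=A2 v1=A3 (P8)
bar 2: v0=B2 v1=C3 (m2)
bar 3: v0=D3 v1=G3 (P4)
bar 4: v0=D3 v1=B3 (M6)
bar 5: v0=C3 v1=C4 (P8)
  R4 @ bar2.0: B2/C3 m2 untreated
  R4 @ bar3.0: D3/G3 P4 untreated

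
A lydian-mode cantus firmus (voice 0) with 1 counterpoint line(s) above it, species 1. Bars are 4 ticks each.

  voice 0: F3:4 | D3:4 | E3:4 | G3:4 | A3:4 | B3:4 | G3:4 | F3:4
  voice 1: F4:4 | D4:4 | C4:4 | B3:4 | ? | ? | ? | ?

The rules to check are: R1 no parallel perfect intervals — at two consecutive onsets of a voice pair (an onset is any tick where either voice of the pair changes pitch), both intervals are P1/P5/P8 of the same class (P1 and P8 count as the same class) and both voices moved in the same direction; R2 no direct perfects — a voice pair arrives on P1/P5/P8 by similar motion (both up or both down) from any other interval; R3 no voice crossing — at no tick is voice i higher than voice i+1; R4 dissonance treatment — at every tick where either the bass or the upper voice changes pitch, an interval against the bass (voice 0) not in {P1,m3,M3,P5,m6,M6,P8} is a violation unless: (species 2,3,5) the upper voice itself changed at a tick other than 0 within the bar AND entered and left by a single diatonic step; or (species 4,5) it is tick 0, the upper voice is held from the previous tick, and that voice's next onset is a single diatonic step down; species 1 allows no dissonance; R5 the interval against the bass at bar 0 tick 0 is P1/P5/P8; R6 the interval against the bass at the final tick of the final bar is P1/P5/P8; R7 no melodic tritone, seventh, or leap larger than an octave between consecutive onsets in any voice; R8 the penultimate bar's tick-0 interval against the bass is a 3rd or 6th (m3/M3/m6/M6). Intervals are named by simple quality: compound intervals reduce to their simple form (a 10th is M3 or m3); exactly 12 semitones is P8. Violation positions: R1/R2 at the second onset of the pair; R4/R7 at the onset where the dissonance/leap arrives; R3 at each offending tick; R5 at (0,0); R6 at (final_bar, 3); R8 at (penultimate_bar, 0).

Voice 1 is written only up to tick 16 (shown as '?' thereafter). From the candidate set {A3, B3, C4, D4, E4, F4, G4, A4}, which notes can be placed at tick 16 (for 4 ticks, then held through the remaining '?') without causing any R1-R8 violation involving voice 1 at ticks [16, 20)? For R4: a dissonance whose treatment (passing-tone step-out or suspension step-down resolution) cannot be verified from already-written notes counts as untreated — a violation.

A3: legal
B3: violates R4
C4: legal
D4: violates R4
E4: violates R2
F4: violates R7
G4: violates R4
A4: violates R2,R7

{A3, C4}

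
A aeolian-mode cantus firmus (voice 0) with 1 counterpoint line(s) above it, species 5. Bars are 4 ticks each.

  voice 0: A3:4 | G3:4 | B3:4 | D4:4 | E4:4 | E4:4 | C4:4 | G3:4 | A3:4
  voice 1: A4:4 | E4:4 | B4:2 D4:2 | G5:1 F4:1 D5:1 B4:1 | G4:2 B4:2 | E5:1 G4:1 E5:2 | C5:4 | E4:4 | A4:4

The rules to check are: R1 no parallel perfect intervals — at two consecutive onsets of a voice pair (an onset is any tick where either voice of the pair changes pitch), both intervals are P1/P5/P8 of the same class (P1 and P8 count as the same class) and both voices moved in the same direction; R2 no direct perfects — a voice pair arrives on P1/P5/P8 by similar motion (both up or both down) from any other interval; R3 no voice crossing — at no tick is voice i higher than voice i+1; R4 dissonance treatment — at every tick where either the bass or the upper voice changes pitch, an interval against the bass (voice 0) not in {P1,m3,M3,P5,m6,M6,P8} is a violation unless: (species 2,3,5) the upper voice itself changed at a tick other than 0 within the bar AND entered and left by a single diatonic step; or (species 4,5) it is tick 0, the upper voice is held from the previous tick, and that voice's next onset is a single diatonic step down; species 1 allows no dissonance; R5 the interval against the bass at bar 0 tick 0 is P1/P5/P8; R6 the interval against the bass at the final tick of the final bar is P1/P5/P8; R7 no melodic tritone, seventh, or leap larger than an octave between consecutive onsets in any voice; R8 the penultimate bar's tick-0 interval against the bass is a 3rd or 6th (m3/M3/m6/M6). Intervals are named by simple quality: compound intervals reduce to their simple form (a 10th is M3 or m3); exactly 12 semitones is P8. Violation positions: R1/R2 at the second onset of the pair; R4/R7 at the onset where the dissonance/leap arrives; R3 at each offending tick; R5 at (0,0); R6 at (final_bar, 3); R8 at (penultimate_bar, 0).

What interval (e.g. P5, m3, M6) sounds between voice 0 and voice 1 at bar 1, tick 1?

voice 0=G3 voice 1=E4 -> M6

M6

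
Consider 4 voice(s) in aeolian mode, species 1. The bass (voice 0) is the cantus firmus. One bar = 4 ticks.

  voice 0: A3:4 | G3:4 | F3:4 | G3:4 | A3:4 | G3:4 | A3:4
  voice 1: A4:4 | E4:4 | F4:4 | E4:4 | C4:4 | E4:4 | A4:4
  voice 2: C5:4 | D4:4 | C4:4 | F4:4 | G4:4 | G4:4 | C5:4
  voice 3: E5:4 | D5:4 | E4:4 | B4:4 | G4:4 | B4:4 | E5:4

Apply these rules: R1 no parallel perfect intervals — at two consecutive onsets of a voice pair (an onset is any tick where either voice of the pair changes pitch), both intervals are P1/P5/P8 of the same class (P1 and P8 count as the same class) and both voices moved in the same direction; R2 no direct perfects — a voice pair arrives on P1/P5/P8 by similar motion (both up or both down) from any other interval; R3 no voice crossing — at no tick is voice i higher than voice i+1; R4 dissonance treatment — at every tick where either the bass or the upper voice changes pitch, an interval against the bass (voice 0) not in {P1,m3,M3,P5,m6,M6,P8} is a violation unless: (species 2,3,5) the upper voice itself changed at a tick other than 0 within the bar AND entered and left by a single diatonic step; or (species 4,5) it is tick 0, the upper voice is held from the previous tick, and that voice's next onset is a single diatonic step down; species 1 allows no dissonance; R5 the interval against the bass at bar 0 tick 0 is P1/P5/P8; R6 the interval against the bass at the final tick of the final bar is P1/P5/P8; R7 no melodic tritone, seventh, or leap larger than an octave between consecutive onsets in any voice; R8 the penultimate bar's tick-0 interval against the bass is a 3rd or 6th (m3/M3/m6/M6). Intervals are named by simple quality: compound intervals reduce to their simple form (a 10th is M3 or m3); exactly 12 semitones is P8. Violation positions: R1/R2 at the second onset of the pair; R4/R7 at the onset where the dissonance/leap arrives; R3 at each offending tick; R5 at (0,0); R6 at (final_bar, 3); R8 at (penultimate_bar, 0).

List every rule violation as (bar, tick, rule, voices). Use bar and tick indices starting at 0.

(0, 0, R5, (0, 2))
(1, 0, R1, (0, 3))
(1, 0, R2, (0, 2))
(1, 0, R2, (2, 3))
(1, 0, R3, (1, 2))
(1, 0, R7, (2,))
(1, 1, R3, (1, 2))
(1, 2, R3, (1, 2))
(1, 3, R3, (1, 2))
(2, 0, R1, (0, 2))
(2, 0, R3, (1, 2))
(2, 0, R4, (0, 3))
(2, 0, R7, (3,))
(2, 1, R3, (1, 2))
(2, 2, R3, (1, 2))
(2, 3, R3, (1, 2))
(3, 0, R4, (0, 2))
(4, 0, R1, (1, 3))
(4, 0, R4, (0, 2))
(4, 0, R4, (0, 3))
(5, 0, R1, (1, 3))
(5, 0, R8, (0, 2))
(6, 0, R1, (1, 3))
(6, 0, R2, (0, 1))
(6, 0, R2, (0, 3))
(6, 3, R6, (0, 2))

bar 0: v0=A3 v1=A4 v2=C5 v3=E5 downbeat P5
bar 1: v0=G3 v1=E4 v2=D4 v3=D5 downbeat P5
bar 2: v0=F3 v1=F4 v2=C4 v3=E4 downbeat M7
bar 3: v0=G3 v1=E4 v2=F4 v3=B4 downbeat M3
bar 4: v0=A3 v1=C4 v2=G4 v3=G4 downbeat m7
bar 5: v0=G3 v1=E4 v2=G4 v3=B4 downbeat M3
bar 6: v0=A3 v1=A4 v2=C5 v3=E5 downbeat P5
  -> R5 @ bar 0 tick 0 v(0, 2): opens on m3
  -> R1 @ bar 1 tick 0 v(0, 3): A3/E5 P5 -> G3/D5 P5 similar
  -> R2 @ bar 1 tick 0 v(0, 2): A3/C5 m3 -> G3/D4 P5 similar
  -> R2 @ bar 1 tick 0 v(2, 3): C5/E5 M3 -> D4/D5 P8 similar
  -> R3 @ bar 1 tick 0 v(1, 2): E4 above D4
  -> R7 @ bar 1 tick 0 v(2,): C5->D4 leap 10st
  -> R3 @ bar 1 tick 1 v(1, 2): E4 above D4
  -> R3 @ bar 1 tick 2 v(1, 2): E4 above D4
  -> R3 @ bar 1 tick 3 v(1, 2): E4 above D4
  -> R1 @ bar 2 tick 0 v(0, 2): G3/D4 P5 -> F3/C4 P5 similar
  -> R3 @ bar 2 tick 0 v(1, 2): F4 above C4
  -> R4 @ bar 2 tick 0 v(0, 3): F3/E4 M7 untreated
  -> R7 @ bar 2 tick 0 v(3,): D5->E4 leap 10st
  -> R3 @ bar 2 tick 1 v(1, 2): F4 above C4
  -> R3 @ bar 2 tick 2 v(1, 2): F4 above C4
  -> R3 @ bar 2 tick 3 v(1, 2): F4 above C4
  -> R4 @ bar 3 tick 0 v(0, 2): G3/F4 m7 untreated
  -> R1 @ bar 4 tick 0 v(1, 3): E4/B4 P5 -> C4/G4 P5 similar
  -> R4 @ bar 4 tick 0 v(0, 2): A3/G4 m7 untreated
  -> R4 @ bar 4 tick 0 v(0, 3): A3/G4 m7 untreated
  -> R1 @ bar 5 tick 0 v(1, 3): C4/G4 P5 -> E4/B4 P5 similar
  -> R8 @ bar 5 tick 0 v(0, 2): penult P8 not 3rd/6th
  -> R1 @ bar 6 tick 0 v(1, 3): E4/B4 P5 -> A4/E5 P5 similar
  -> R2 @ bar 6 tick 0 v(0, 1): G3/E4 M6 -> A3/A4 P8 similar
  -> R2 @ bar 6 tick 0 v(0, 3): G3/B4 M3 -> A3/E5 P5 similar
  -> R6 @ bar 6 tick 3 v(0, 2): closes on m3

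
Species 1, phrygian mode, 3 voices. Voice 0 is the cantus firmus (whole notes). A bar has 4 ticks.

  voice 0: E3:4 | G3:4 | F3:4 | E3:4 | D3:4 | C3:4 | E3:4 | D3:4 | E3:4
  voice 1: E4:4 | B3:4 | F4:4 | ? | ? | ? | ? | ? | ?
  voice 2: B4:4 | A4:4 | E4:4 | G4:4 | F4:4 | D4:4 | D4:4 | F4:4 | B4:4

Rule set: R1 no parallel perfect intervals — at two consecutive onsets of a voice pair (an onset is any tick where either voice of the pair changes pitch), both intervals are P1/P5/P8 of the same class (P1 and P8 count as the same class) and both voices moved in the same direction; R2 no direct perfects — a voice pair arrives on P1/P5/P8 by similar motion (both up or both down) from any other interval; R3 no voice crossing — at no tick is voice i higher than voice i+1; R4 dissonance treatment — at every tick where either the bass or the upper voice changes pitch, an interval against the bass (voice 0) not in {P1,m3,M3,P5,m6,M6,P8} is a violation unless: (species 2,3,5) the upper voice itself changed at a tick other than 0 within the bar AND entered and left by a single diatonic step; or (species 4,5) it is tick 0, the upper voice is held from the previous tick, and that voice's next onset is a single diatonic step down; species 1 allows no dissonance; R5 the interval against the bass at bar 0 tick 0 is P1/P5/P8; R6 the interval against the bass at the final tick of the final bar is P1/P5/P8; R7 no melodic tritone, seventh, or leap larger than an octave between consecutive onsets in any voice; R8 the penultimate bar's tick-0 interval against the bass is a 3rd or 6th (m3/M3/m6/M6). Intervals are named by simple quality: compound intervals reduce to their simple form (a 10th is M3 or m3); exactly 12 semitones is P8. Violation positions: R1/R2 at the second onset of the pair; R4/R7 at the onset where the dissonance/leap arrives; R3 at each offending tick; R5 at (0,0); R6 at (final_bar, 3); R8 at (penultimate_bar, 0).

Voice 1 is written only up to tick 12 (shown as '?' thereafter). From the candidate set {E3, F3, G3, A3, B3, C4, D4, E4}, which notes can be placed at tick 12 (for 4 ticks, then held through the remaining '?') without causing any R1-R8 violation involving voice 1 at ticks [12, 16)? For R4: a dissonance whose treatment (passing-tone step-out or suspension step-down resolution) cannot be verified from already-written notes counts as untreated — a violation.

{C4}

E3: violates R1,R7
F3: violates R4
G3: violates R7
A3: violates R4
B3: violates R2,R7
C4: legal
D4: violates R4
E4: violates R1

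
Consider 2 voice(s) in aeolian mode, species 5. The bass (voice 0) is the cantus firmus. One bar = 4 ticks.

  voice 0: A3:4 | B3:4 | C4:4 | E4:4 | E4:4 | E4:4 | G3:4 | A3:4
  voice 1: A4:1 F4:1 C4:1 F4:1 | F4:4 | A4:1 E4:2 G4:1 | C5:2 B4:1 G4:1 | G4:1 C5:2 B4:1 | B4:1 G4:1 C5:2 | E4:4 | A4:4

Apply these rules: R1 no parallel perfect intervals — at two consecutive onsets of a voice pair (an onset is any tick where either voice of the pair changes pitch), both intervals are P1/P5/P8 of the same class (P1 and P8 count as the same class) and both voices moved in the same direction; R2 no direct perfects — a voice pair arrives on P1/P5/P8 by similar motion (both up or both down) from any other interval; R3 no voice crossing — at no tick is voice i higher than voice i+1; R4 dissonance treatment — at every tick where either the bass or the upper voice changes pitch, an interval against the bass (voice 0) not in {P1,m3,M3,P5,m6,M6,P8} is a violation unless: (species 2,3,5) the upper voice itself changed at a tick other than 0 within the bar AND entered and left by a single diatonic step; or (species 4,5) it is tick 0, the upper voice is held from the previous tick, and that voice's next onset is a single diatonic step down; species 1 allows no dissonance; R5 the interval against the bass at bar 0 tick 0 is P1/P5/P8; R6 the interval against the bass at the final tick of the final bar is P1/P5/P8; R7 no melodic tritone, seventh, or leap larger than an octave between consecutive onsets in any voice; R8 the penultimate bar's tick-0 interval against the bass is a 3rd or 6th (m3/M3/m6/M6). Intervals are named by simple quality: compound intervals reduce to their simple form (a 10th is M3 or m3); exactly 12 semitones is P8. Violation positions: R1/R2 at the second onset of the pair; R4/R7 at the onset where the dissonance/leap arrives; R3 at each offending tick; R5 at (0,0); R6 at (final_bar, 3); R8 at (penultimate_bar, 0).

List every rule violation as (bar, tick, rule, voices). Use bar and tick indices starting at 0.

(1, 0, R4, (0, 1))
(7, 0, R2, (0, 1))

bar 0: v0=A3 v1=A4 downbeat P8
bar 1: v0=B3 v1=F4 downbeat TT
bar 2: v0=C4 v1=A4 downbeat M6
bar 3: v0=E4 v1=C5 downbeat m6
bar 4: v0=E4 v1=G4 downbeat m3
bar 5: v0=E4 v1=B4 downbeat P5
bar 6: v0=G3 v1=E4 downbeat M6
bar 7: v0=A3 v1=A4 downbeat P8
  -> R4 @ bar 1 tick 0 v(0, 1): B3/F4 TT untreated
  -> R2 @ bar 7 tick 0 v(0, 1): G3/E4 M6 -> A3/A4 P8 similar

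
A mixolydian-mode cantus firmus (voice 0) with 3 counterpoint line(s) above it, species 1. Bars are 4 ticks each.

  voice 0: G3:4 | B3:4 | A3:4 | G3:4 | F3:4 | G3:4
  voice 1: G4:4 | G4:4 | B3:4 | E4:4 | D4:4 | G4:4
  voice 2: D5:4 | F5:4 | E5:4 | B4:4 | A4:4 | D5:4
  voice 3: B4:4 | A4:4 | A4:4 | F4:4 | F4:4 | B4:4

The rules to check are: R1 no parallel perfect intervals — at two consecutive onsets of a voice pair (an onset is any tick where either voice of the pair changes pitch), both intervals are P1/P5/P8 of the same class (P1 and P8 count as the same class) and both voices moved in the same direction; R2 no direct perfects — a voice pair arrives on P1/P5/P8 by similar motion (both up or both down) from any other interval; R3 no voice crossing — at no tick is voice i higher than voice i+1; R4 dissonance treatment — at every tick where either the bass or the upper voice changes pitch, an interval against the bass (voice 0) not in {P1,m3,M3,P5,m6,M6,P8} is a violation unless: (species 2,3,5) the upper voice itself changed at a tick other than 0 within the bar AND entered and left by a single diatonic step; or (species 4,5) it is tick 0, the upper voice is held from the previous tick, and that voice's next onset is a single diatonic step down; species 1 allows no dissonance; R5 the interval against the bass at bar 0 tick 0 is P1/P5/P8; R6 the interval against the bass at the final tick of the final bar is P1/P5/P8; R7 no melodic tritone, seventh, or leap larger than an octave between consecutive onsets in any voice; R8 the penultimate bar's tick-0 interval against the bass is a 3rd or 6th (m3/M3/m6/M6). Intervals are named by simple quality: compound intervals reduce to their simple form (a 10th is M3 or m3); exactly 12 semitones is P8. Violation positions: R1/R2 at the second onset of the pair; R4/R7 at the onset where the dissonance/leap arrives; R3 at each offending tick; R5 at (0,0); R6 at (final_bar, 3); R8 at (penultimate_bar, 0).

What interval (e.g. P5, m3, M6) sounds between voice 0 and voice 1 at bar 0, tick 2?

P8

voice 0=G3 voice 1=G4 -> P8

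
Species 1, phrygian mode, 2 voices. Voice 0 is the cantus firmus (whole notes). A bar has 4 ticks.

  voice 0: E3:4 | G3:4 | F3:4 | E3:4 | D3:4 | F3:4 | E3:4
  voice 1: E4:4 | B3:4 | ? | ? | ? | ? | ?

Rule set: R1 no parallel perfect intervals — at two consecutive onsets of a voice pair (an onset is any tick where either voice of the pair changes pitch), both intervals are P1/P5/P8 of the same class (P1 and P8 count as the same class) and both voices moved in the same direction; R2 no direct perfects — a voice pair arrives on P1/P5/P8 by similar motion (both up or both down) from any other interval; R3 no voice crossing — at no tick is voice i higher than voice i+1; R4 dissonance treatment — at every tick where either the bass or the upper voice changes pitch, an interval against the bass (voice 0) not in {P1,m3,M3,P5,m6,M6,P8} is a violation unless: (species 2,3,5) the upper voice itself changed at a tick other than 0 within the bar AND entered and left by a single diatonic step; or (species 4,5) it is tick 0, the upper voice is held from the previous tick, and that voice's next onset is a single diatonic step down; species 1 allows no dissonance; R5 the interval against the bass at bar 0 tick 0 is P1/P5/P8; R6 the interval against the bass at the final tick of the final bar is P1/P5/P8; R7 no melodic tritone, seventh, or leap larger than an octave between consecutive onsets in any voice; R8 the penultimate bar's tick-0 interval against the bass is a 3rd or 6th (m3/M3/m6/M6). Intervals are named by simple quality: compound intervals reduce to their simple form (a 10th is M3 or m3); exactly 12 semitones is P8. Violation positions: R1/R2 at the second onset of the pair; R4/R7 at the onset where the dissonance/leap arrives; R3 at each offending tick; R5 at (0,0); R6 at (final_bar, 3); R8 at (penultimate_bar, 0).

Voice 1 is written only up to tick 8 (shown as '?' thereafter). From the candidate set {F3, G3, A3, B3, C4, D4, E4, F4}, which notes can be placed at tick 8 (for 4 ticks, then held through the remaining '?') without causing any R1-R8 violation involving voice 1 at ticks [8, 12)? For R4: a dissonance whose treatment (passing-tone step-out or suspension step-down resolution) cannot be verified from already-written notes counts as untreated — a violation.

{A3, C4, D4}

F3: violates R2,R7
G3: violates R4
A3: legal
B3: violates R4
C4: legal
D4: legal
E4: violates R4
F4: violates R7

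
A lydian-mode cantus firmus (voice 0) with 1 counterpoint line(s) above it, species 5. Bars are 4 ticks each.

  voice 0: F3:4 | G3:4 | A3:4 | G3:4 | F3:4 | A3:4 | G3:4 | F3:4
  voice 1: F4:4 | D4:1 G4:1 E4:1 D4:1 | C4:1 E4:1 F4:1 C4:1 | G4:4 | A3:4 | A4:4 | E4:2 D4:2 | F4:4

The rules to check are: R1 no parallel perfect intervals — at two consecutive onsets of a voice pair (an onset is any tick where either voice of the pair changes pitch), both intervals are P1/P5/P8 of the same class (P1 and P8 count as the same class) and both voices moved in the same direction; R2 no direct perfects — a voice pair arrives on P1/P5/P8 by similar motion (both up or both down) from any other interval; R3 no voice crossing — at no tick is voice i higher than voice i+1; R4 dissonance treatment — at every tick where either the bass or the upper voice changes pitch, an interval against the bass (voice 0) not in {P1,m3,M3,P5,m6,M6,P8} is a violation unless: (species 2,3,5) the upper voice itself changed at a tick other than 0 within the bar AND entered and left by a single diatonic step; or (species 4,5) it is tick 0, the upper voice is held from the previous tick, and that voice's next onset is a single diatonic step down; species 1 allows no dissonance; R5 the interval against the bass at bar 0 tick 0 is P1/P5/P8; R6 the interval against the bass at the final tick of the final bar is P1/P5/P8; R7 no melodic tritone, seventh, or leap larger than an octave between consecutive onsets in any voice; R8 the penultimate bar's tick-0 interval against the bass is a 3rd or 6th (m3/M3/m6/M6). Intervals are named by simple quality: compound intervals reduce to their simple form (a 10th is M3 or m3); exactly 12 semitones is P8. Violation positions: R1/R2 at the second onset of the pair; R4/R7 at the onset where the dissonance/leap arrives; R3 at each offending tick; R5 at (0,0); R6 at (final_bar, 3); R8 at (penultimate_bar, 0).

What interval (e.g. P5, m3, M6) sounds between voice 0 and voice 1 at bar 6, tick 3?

P5

voice 0=G3 voice 1=D4 -> P5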